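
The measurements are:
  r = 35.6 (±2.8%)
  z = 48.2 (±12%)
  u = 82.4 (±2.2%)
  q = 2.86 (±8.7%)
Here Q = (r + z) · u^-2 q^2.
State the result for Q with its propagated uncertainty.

0.101 ± 0.0194

Let w = r + z = 83.8. δw = √(δr² + δz²) = √(0.994 + 33.5) = 5.87, so δw/w = 0.0700.
Q is then a monomial in w, u, q:
δQ/Q = √((δw/w)² + (-2·δu/u)² + (2·δq/q)²) = √(0.00491 + 0.00194 + 0.0303) = 0.193
Q = 0.101, so δQ = 0.193 × 0.101 = 0.0194.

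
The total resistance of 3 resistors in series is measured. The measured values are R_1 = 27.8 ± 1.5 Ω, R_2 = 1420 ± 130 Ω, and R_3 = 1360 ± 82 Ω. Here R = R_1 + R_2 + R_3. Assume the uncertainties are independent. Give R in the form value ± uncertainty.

2810 ± 154 Ω

For a sum/difference, combine absolute errors in quadrature:
  (δR_1)² = 2.25;  (δR_2)² = 16900;  (δR_3)² = 6720
δR = √(23600) = 154 Ω
R = 2810 Ω.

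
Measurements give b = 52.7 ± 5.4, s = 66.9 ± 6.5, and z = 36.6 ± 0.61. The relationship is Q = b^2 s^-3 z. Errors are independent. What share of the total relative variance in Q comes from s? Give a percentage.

(δQ/Q)² = (2·δb/b)² + (-3·δs/s)² + (1·δz/z)²
  b term: (2×0.102)² = 0.0420
  s term: (-3×0.0972)² = 0.0850
  z term: (1×0.0167)² = 0.000278
Total = 0.127. Share from s = 0.0850/0.127 = 0.668.

66.8%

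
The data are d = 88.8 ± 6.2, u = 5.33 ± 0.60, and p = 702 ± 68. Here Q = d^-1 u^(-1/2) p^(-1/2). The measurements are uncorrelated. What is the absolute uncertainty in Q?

1.88e-05

For a monomial Q ∝ d^-1, u^(-1/2), p^(-1/2), fractional errors add in quadrature:
  (-1·δd/d)² = (-1×0.0698)² = 0.00487;  (−½·δu/u)² = (-0.5×0.113)² = 0.00317;  (−½·δp/p)² = (-0.5×0.0969)² = 0.00235
δQ/Q = √(0.0104) = 0.102
Q = 0.000184, so δQ = 0.102 × 0.000184 = 1.88e-05.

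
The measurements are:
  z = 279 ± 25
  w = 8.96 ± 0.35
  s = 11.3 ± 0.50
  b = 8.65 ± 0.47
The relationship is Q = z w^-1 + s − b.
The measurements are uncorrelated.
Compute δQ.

3.12

Let p = z·w^-1 = 31.1. δp/p = √((1·δz/z)² + (-1·δw/w)²) = √(0.00803 + 0.00153) = 0.0978, so δp = 3.04.
Q = p + s − b: δQ = √(δp² + δs² + δb²) = √(9.26 + 0.250 + 0.221) = 3.12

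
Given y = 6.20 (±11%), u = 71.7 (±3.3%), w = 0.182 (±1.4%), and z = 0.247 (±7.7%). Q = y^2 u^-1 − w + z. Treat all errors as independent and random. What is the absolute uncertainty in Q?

Let p = y^2·u^-1 = 0.536. δp/p = √((2·δy/y)² + (-1·δu/u)²) = √(0.0484 + 0.00109) = 0.222, so δp = 0.119.
Q = p − w + z: δQ = √(δp² + δw² + δz²) = √(0.0142 + 6.49e-06 + 0.000362) = 0.121

0.121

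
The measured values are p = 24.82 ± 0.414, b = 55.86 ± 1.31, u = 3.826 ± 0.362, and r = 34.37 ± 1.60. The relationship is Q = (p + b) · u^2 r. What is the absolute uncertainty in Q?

7940

Let w = p + b = 80.68. δw = √(δp² + δb²) = √(0.171 + 1.72) = 1.37, so δw/w = 0.0170.
Q is then a monomial in w, u, r:
δQ/Q = √((δw/w)² + (2·δu/u)² + (1·δr/r)²) = √(0.000290 + 0.0358 + 0.00217) = 0.196
Q = 40590, so δQ = 0.196 × 40590 = 7940.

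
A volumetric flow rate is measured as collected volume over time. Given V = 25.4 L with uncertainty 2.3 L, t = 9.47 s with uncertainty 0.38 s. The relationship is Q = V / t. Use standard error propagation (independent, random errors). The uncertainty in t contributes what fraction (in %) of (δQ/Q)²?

(δQ/Q)² = (1·δV/V)² + (-1·δt/t)²
  V term: (1×0.0906)² = 0.00820
  t term: (-1×0.0401)² = 0.00161
Total = 0.00981. Share from t = 0.00161/0.00981 = 0.164.

16.4%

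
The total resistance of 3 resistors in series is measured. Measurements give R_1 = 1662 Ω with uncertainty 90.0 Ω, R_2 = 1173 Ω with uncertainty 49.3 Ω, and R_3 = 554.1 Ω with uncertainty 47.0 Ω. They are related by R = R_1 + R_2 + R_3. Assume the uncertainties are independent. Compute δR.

113 Ω

Absolute uncertainties add in quadrature for a linear combination:
  (δR_1)² = 8100;  (δR_2)² = 2430;  (δR_3)² = 2210
δR = √(12700) = 113 Ω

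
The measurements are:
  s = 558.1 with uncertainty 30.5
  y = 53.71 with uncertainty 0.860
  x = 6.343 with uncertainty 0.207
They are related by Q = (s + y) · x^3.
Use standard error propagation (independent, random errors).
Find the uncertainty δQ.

Let u = s + y = 611.8. δu = √(δs² + δy²) = √(930 + 0.740) = 30.5, so δu/u = 0.0499.
Q is then a monomial in u, x:
δQ/Q = √((δu/u)² + (3·δx/x)²) = √(0.00249 + 0.00959) = 0.110
Q = 156100, so δQ = 0.110 × 156100 = 17200.

17200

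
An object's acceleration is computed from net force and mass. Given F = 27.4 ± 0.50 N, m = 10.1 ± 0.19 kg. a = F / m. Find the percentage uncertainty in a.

2.62%

Relative error in a monomial: (δa/a)² = Σ (nᵢ · δxᵢ/xᵢ)².
  (1·δF/F)² = (1×0.0182)² = 0.000333;  (-1·δm/m)² = (-1×0.0188)² = 0.000354
δa/a = √(0.000687) = 0.0262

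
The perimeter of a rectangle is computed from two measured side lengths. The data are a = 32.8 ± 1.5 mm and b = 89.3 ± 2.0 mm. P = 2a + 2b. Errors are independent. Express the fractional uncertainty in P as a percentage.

Each term contributes (cᵢ δxᵢ)² to (δP)²:
  (2·δa)² = 9.00;  (2·δb)² = 16.0
δP = √(25.0) = 5.00 mm
P = 244 mm, so δP/P = 5.00/244 = 0.0205.

2.05%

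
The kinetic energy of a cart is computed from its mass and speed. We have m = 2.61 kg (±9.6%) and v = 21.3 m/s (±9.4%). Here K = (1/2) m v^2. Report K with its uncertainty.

Each factor contributes (exponent × relative error)² to (δK/K)²:
  (1·δm/m)² = (1×0.0960)² = 0.00922;  (2·δv/v)² = (2×0.0940)² = 0.0353
δK/K = √(0.0446) = 0.211
K = 592 J, so δK = 0.211 × 592 = 125 J.

592 ± 125 J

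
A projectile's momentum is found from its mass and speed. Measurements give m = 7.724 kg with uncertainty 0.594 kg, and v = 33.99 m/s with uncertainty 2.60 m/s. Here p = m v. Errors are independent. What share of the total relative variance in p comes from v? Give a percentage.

49.7%

(δp/p)² = (1·δm/m)² + (1·δv/v)²
  m term: (1×0.0769)² = 0.00591
  v term: (1×0.0765)² = 0.00585
Total = 0.0118. Share from v = 0.00585/0.0118 = 0.497.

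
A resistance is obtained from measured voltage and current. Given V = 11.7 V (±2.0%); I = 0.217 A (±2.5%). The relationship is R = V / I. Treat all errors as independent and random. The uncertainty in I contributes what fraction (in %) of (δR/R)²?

(δR/R)² = (1·δV/V)² + (-1·δI/I)²
  V term: (1×0.0200)² = 0.000400
  I term: (-1×0.0250)² = 0.000625
Total = 0.00103. Share from I = 0.000625/0.00103 = 0.610.

61.0%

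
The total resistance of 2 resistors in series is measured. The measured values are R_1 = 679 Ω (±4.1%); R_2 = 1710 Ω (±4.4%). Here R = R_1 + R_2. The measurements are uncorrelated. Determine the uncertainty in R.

Each term contributes (cᵢ δxᵢ)² to (δR)²:
  (δR_1)² = 775;  (δR_2)² = 5660
δR = √(6440) = 80.2 Ω

80.2 Ω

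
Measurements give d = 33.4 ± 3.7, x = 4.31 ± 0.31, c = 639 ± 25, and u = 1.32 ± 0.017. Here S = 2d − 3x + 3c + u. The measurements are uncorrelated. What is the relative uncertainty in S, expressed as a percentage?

3.82%

Sums and differences: (δS)² = Σ (cᵢ δxᵢ)².
  (2·δd)² = 54.8;  (3·δx)² = 0.865;  (3·δc)² = 5620;  (δu)² = 0.000289
δS = √(5680) = 75.4
S = 1970, so δS/S = 75.4/1970 = 0.0382.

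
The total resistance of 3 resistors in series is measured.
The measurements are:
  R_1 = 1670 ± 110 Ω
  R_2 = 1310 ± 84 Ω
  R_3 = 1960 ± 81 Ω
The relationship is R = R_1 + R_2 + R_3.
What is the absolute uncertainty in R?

160 Ω

Sums and differences: (δR)² = Σ (cᵢ δxᵢ)².
  (δR_1)² = 12100;  (δR_2)² = 7060;  (δR_3)² = 6560
δR = √(25700) = 160 Ω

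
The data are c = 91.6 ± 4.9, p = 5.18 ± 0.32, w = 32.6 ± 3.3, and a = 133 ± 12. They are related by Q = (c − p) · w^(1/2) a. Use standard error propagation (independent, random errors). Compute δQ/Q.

0.118

Let u = c − p = 86.4. δu = √(δc² + δp²) = √(24.0 + 0.102) = 4.91, so δu/u = 0.0568.
Q is then a monomial in u, w, a:
δQ/Q = √((δu/u)² + (½·δw/w)² + (1·δa/a)²) = √(0.00323 + 0.00256 + 0.00814) = 0.118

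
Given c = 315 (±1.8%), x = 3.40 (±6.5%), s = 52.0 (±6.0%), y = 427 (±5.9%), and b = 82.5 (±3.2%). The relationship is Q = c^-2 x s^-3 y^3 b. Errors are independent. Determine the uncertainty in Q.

0.415

Q is a product of powers, so relative uncertainties combine in quadrature:
  (-2·δc/c)² = (-2×0.0180)² = 0.00130;  (1·δx/x)² = (1×0.0650)² = 0.00423;  (-3·δs/s)² = (-3×0.0600)² = 0.0324;  (3·δy/y)² = (3×0.0590)² = 0.0313;  (1·δb/b)² = (1×0.0320)² = 0.00102
δQ/Q = √(0.0703) = 0.265
Q = 1.57, so δQ = 0.265 × 1.57 = 0.415.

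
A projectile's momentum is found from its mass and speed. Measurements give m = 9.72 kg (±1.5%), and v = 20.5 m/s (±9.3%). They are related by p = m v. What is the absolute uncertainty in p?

Products/powers → add relative errors in quadrature, weighted by exponent:
  (1·δm/m)² = (1×0.0150)² = 0.000225;  (1·δv/v)² = (1×0.0930)² = 0.00865
δp/p = √(0.00887) = 0.0942
p = 199 kg·m/s, so δp = 0.0942 × 199 = 18.8 kg·m/s.

18.8 kg·m/s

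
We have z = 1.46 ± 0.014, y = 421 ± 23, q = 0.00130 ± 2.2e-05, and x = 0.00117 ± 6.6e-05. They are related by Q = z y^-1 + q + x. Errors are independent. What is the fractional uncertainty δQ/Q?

0.0344

Let p = z·y^-1 = 0.00347. δp/p = √((1·δz/z)² + (-1·δy/y)²) = √(9.19e-05 + 0.00298) = 0.0555, so δp = 0.000192.
Q = p + q + x: δQ = √(δp² + δq² + δx²) = √(3.7e-08 + 4.84e-10 + 4.36e-09) = 0.000205
Q = 0.00594, so δQ/Q = 0.000205/0.00594 = 0.0344.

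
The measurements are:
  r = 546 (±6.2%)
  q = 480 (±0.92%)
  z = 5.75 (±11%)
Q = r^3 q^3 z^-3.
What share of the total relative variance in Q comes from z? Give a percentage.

75.5%

(δQ/Q)² = (3·δr/r)² + (3·δq/q)² + (-3·δz/z)²
  r term: (3×0.0620)² = 0.0346
  q term: (3×0.00920)² = 0.000762
  z term: (-3×0.110)² = 0.109
Total = 0.144. Share from z = 0.109/0.144 = 0.755.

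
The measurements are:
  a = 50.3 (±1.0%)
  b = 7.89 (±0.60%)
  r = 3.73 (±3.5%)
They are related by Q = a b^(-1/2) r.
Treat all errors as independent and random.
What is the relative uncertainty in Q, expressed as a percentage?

3.65%

For a monomial Q ∝ a, b^(-1/2), r, fractional errors add in quadrature:
  (1·δa/a)² = (1×0.0100)² = 0.000100;  (−½·δb/b)² = (-0.5×0.00600)² = 9e-06;  (1·δr/r)² = (1×0.0350)² = 0.00123
δQ/Q = √(0.00133) = 0.0365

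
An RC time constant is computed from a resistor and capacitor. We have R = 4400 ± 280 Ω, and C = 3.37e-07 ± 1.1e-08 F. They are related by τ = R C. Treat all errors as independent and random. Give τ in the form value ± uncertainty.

For a monomial τ ∝ R, C, fractional errors add in quadrature:
  (1·δR/R)² = (1×0.0636)² = 0.00405;  (1·δC/C)² = (1×0.0326)² = 0.00107
δτ/τ = √(0.00512) = 0.0715
τ = 0.00148 s, so δτ = 0.0715 × 0.00148 = 0.000106 s.

0.00148 ± 0.000106 s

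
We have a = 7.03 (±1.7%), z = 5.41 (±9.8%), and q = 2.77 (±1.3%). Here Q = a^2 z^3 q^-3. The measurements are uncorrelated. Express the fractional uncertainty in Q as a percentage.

29.9%

Q is a product of powers, so relative uncertainties combine in quadrature:
  (2·δa/a)² = (2×0.0170)² = 0.00116;  (3·δz/z)² = (3×0.0980)² = 0.0864;  (-3·δq/q)² = (-3×0.0130)² = 0.00152
δQ/Q = √(0.0891) = 0.299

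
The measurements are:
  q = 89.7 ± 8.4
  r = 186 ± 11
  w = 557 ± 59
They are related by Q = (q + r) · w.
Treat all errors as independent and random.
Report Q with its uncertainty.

(1.54 ± 0.180) × 10^5

Let u = q + r = 276. δu = √(δq² + δr²) = √(70.6 + 121) = 13.8, so δu/u = 0.0502.
Q is then a monomial in u, w:
δQ/Q = √((δu/u)² + (1·δw/w)²) = √(0.00252 + 0.0112) = 0.117
Q = 1.54e+05, so δQ = 0.117 × 1.54e+05 = 18000.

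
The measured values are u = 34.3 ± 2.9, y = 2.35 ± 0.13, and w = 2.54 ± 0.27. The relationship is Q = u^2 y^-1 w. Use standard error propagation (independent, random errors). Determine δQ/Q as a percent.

Products/powers → add relative errors in quadrature, weighted by exponent:
  (2·δu/u)² = (2×0.0845)² = 0.0286;  (-1·δy/y)² = (-1×0.0553)² = 0.00306;  (1·δw/w)² = (1×0.106)² = 0.0113
δQ/Q = √(0.0430) = 0.207

20.7%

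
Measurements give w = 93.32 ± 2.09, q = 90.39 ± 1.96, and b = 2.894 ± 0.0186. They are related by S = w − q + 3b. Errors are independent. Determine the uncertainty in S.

For a sum/difference, combine absolute errors in quadrature:
  (δw)² = 4.37;  (δq)² = 3.84;  (3·δb)² = 0.00311
δS = √(8.21) = 2.87

2.87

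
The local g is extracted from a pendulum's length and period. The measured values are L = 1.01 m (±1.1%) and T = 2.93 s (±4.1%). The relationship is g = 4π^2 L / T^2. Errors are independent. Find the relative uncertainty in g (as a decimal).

0.0827

For a monomial g ∝ L, T^-2, fractional errors add in quadrature:
  (1·δL/L)² = (1×0.0110)² = 0.000121;  (-2·δT/T)² = (-2×0.0410)² = 0.00672
δg/g = √(0.00684) = 0.0827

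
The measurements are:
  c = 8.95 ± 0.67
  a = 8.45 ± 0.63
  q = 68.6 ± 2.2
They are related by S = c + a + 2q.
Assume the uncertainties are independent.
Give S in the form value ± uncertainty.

155 ± 4.50

S is a linear combination, so absolute uncertainties add in quadrature:
  (δc)² = 0.449;  (δa)² = 0.397;  (2·δq)² = 19.4
δS = √(20.2) = 4.50
S = 155.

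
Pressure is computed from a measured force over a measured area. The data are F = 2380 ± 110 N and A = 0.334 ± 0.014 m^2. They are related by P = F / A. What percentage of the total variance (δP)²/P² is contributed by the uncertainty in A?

45.1%

(δP/P)² = (1·δF/F)² + (-1·δA/A)²
  F term: (1×0.0462)² = 0.00214
  A term: (-1×0.0419)² = 0.00176
Total = 0.00389. Share from A = 0.00176/0.00389 = 0.451.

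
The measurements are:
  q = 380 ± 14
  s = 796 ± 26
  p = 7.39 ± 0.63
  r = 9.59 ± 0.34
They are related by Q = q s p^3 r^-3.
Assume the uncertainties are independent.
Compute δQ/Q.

0.281

Since Q is a product/quotient, work with relative uncertainties:
  (1·δq/q)² = (1×0.0368)² = 0.00136;  (1·δs/s)² = (1×0.0327)² = 0.00107;  (3·δp/p)² = (3×0.0853)² = 0.0654;  (-3·δr/r)² = (-3×0.0355)² = 0.0113
δQ/Q = √(0.0791) = 0.281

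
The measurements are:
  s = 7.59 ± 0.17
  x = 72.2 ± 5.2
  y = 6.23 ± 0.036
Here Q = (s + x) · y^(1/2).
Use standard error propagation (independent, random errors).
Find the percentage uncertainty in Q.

6.53%

Let u = s + x = 79.8. δu = √(δs² + δx²) = √(0.0289 + 27.0) = 5.20, so δu/u = 0.0652.
Q is then a monomial in u, y:
δQ/Q = √((δu/u)² + (½·δy/y)²) = √(0.00425 + 8.35e-06) = 0.0653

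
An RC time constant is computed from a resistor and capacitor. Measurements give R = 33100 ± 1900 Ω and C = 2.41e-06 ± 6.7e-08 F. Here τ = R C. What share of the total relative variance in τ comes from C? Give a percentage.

19.0%

(δτ/τ)² = (1·δR/R)² + (1·δC/C)²
  R term: (1×0.0574)² = 0.00329
  C term: (1×0.0278)² = 0.000773
Total = 0.00407. Share from C = 0.000773/0.00407 = 0.190.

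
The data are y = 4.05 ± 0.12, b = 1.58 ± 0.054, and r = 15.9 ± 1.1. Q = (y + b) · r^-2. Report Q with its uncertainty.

0.0223 ± 0.00312

Let u = y + b = 5.63. δu = √(δy² + δb²) = √(0.0144 + 0.00292) = 0.132, so δu/u = 0.0234.
Q is then a monomial in u, r:
δQ/Q = √((δu/u)² + (-2·δr/r)²) = √(0.000546 + 0.0191) = 0.140
Q = 0.0223, so δQ = 0.140 × 0.0223 = 0.00312.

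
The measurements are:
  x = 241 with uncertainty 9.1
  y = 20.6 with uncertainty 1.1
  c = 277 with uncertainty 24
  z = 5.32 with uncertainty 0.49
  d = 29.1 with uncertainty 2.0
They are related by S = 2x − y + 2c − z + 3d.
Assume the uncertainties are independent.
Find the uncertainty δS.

51.7

Absolute uncertainties add in quadrature for a linear combination:
  (2·δx)² = 331;  (δy)² = 1.21;  (2·δc)² = 2300;  (δz)² = 0.240;  (3·δd)² = 36.0
δS = √(2670) = 51.7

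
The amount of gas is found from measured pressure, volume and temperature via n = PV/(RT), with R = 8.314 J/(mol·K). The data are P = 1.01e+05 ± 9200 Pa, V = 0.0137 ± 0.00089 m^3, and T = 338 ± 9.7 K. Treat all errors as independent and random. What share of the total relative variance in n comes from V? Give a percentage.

31.6%

(δn/n)² = (1·δP/P)² + (1·δV/V)² + (-1·δT/T)²
  P term: (1×0.0911)² = 0.00830
  V term: (1×0.0650)² = 0.00422
  T term: (-1×0.0287)² = 0.000824
Total = 0.0133. Share from V = 0.00422/0.0133 = 0.316.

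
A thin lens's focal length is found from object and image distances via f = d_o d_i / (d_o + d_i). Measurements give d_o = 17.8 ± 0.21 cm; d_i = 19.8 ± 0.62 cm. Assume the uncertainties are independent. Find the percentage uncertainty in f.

∂f/∂d_o = (d_i/(d_o+d_i))² = 0.277;  ∂f/∂d_i = (d_o/(d_o+d_i))² = 0.224
δf = √((∂f/∂d_o · δd_o)² + (∂f/∂d_i · δd_i)²) = √(0.00339 + 0.0193) = 0.151 cm
f = 9.37 cm, so δf/f = 0.151/9.37 = 0.0161.

1.61%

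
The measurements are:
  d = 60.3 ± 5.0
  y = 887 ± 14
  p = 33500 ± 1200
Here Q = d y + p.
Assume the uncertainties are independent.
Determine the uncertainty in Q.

Let w = d·y = 53500. δw/w = √((1·δd/d)² + (1·δy/y)²) = √(0.00688 + 0.000249) = 0.0844, so δw = 4510.
Q = w + p: δQ = √(δw² + δp²) = √(2.04e+07 + 1.44e+06) = 4670

4670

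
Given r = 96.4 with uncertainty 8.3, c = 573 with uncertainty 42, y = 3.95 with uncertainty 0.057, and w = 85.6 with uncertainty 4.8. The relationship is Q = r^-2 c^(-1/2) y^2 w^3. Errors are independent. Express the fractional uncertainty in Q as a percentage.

24.5%

For a monomial Q ∝ r^-2, c^(-1/2), y^2, w^3, fractional errors add in quadrature:
  (-2·δr/r)² = (-2×0.0861)² = 0.0297;  (−½·δc/c)² = (-0.5×0.0733)² = 0.00134;  (2·δy/y)² = (2×0.0144)² = 0.000833;  (3·δw/w)² = (3×0.0561)² = 0.0283
δQ/Q = √(0.0601) = 0.245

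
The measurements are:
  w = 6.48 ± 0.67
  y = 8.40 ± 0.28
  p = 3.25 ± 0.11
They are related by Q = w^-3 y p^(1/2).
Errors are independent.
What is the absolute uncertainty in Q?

Relative error in a monomial: (δQ/Q)² = Σ (nᵢ · δxᵢ/xᵢ)².
  (-3·δw/w)² = (-3×0.103)² = 0.0962;  (1·δy/y)² = (1×0.0333)² = 0.00111;  (½·δp/p)² = (0.5×0.0338)² = 0.000286
δQ/Q = √(0.0976) = 0.312
Q = 0.0557, so δQ = 0.312 × 0.0557 = 0.0174.

0.0174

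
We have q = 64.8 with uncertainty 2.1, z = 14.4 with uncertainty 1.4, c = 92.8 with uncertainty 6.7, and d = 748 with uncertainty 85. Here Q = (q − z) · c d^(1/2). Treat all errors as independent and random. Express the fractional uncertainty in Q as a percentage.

10.5%

Let u = q − z = 50.4. δu = √(δq² + δz²) = √(4.41 + 1.96) = 2.52, so δu/u = 0.0501.
Q is then a monomial in u, c, d:
δQ/Q = √((δu/u)² + (1·δc/c)² + (½·δd/d)²) = √(0.00251 + 0.00521 + 0.00323) = 0.105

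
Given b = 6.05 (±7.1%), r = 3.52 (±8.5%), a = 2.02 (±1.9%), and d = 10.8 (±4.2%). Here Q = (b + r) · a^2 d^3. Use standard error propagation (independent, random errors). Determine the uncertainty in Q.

Let u = b + r = 9.57. δu = √(δb² + δr²) = √(0.185 + 0.0895) = 0.523, so δu/u = 0.0547.
Q is then a monomial in u, a, d:
δQ/Q = √((δu/u)² + (2·δa/a)² + (3·δd/d)²) = √(0.00299 + 0.00144 + 0.0159) = 0.143
Q = 49200, so δQ = 0.143 × 49200 = 7010.

7010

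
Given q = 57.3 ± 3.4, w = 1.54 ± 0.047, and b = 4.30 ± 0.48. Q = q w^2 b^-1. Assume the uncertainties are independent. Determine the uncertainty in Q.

4.44

Each factor contributes (exponent × relative error)² to (δQ/Q)²:
  (1·δq/q)² = (1×0.0593)² = 0.00352;  (2·δw/w)² = (2×0.0305)² = 0.00373;  (-1·δb/b)² = (-1×0.112)² = 0.0125
δQ/Q = √(0.0197) = 0.140
Q = 31.6, so δQ = 0.140 × 31.6 = 4.44.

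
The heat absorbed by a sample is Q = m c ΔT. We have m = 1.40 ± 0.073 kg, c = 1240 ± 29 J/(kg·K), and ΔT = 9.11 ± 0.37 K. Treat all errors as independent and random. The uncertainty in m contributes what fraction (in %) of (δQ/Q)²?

(δQ/Q)² = (1·δm/m)² + (1·δc/c)² + (1·δΔT/ΔT)²
  m term: (1×0.0521)² = 0.00272
  c term: (1×0.0234)² = 0.000547
  ΔT term: (1×0.0406)² = 0.00165
Total = 0.00492. Share from m = 0.00272/0.00492 = 0.553.

55.3%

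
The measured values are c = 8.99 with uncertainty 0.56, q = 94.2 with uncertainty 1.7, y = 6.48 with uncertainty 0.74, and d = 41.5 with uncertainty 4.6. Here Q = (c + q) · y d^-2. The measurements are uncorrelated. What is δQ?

0.0971

Let u = c + q = 103. δu = √(δc² + δq²) = √(0.314 + 2.89) = 1.79, so δu/u = 0.0173.
Q is then a monomial in u, y, d:
δQ/Q = √((δu/u)² + (1·δy/y)² + (-2·δd/d)²) = √(0.000301 + 0.0130 + 0.0491) = 0.250
Q = 0.388, so δQ = 0.250 × 0.388 = 0.0971.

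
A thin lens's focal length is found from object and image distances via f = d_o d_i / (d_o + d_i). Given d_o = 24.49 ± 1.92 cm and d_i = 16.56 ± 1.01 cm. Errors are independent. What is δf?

∂f/∂d_o = (d_i/(d_o+d_i))² = 0.163;  ∂f/∂d_i = (d_o/(d_o+d_i))² = 0.356
δf = √((∂f/∂d_o · δd_o)² + (∂f/∂d_i · δd_i)²) = √(0.0976 + 0.129) = 0.476 cm

0.476 cm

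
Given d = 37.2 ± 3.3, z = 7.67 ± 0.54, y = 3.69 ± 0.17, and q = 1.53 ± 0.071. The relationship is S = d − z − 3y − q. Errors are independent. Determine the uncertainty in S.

3.38

Absolute uncertainties add in quadrature for a linear combination:
  (δd)² = 10.9;  (δz)² = 0.292;  (3·δy)² = 0.260;  (δq)² = 0.00504
δS = √(11.4) = 3.38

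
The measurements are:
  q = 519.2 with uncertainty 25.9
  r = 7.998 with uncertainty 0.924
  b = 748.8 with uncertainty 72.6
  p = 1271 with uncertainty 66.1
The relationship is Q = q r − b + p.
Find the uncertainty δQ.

Let w = q·r = 4153. δw/w = √((1·δq/q)² + (1·δr/r)²) = √(0.00249 + 0.0133) = 0.126, so δw = 523.
Q = w − b + p: δQ = √(δw² + δb² + δp²) = √(2.73e+05 + 5270 + 4370) = 532

532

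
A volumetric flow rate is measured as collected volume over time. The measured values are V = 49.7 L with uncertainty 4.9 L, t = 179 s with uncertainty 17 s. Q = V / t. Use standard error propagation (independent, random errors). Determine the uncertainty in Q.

Each factor contributes (exponent × relative error)² to (δQ/Q)²:
  (1·δV/V)² = (1×0.0986)² = 0.00972;  (-1·δt/t)² = (-1×0.0950)² = 0.00902
δQ/Q = √(0.0187) = 0.137
Q = 0.278 L/s, so δQ = 0.137 × 0.278 = 0.0380 L/s.

0.0380 L/s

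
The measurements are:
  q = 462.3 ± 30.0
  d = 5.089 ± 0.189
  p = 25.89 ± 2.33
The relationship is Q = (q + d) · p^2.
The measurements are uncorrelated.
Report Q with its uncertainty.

313300 ± 59900

Let u = q + d = 467.4. δu = √(δq² + δd²) = √(900 + 0.0357) = 30.0, so δu/u = 0.0642.
Q is then a monomial in u, p:
δQ/Q = √((δu/u)² + (2·δp/p)²) = √(0.00412 + 0.0324) = 0.191
Q = 313300, so δQ = 0.191 × 313300 = 59900.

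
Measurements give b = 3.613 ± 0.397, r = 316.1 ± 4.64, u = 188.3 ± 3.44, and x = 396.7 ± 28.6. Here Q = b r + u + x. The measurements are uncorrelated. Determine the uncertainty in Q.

130

Let p = b·r = 1142. δp/p = √((1·δb/b)² + (1·δr/r)²) = √(0.0121 + 0.000215) = 0.111, so δp = 127.
Q = p + u + x: δQ = √(δp² + δu² + δx²) = √(16000 + 11.8 + 818) = 130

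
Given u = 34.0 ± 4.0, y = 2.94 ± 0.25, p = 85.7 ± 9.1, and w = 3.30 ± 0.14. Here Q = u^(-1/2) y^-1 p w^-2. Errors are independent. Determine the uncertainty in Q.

0.0784

Relative error in a monomial: (δQ/Q)² = Σ (nᵢ · δxᵢ/xᵢ)².
  (−½·δu/u)² = (-0.5×0.118)² = 0.00346;  (-1·δy/y)² = (-1×0.0850)² = 0.00723;  (1·δp/p)² = (1×0.106)² = 0.0113;  (-2·δw/w)² = (-2×0.0424)² = 0.00720
δQ/Q = √(0.0292) = 0.171
Q = 0.459, so δQ = 0.171 × 0.459 = 0.0784.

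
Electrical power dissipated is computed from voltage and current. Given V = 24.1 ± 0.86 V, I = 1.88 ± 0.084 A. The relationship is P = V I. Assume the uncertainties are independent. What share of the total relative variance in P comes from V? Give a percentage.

(δP/P)² = (1·δV/V)² + (1·δI/I)²
  V term: (1×0.0357)² = 0.00127
  I term: (1×0.0447)² = 0.00200
Total = 0.00327. Share from V = 0.00127/0.00327 = 0.389.

38.9%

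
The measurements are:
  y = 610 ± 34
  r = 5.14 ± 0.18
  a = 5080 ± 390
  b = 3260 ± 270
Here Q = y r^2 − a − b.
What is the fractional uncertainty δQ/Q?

0.195

Let p = y·r^2 = 16100. δp/p = √((1·δy/y)² + (2·δr/r)²) = √(0.00311 + 0.00491) = 0.0895, so δp = 1440.
Q = p − a − b: δQ = √(δp² + δa² + δb²) = √(2.08e+06 + 1.52e+05 + 72900) = 1520
Q = 7780, so δQ/Q = 1520/7780 = 0.195.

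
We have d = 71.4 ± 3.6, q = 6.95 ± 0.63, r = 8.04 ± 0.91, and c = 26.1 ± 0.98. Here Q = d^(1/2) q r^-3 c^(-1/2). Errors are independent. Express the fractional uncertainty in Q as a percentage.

35.3%

Each factor contributes (exponent × relative error)² to (δQ/Q)²:
  (½·δd/d)² = (0.5×0.0504)² = 0.000636;  (1·δq/q)² = (1×0.0906)² = 0.00822;  (-3·δr/r)² = (-3×0.113)² = 0.115;  (−½·δc/c)² = (-0.5×0.0375)² = 0.000352
δQ/Q = √(0.125) = 0.353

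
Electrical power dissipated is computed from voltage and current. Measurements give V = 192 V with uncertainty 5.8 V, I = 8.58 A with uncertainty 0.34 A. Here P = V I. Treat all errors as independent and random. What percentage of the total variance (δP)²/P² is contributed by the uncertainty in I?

(δP/P)² = (1·δV/V)² + (1·δI/I)²
  V term: (1×0.0302)² = 0.000913
  I term: (1×0.0396)² = 0.00157
Total = 0.00248. Share from I = 0.00157/0.00248 = 0.632.

63.2%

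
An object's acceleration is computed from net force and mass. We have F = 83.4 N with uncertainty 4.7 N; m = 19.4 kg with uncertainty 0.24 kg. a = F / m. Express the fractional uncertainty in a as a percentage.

Products/powers → add relative errors in quadrature, weighted by exponent:
  (1·δF/F)² = (1×0.0564)² = 0.00318;  (-1·δm/m)² = (-1×0.0124)² = 0.000153
δa/a = √(0.00333) = 0.0577

5.77%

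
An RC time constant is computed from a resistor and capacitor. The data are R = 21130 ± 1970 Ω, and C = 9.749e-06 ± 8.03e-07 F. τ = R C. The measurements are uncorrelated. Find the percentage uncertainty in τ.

12.4%

For a monomial τ ∝ R, C, fractional errors add in quadrature:
  (1·δR/R)² = (1×0.0932)² = 0.00869;  (1·δC/C)² = (1×0.0824)² = 0.00678
δτ/τ = √(0.0155) = 0.124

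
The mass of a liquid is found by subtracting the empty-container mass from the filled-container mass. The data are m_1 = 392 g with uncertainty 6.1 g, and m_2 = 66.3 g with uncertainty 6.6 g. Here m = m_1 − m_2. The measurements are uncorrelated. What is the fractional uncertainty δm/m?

Absolute uncertainties add in quadrature for a linear combination:
  (δm_1)² = 37.2;  (δm_2)² = 43.6
δm = √(80.8) = 8.99 g
m = 326 g, so δm/m = 8.99/326 = 0.0276.

0.0276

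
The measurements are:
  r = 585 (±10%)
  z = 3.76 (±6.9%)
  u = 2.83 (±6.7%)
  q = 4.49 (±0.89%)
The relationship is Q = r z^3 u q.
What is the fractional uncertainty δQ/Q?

Relative error in a monomial: (δQ/Q)² = Σ (nᵢ · δxᵢ/xᵢ)².
  (1·δr/r)² = (1×0.100)² = 0.0100;  (3·δz/z)² = (3×0.0690)² = 0.0428;  (1·δu/u)² = (1×0.0670)² = 0.00449;  (1·δq/q)² = (1×0.00890)² = 7.92e-05
δQ/Q = √(0.0574) = 0.240

0.240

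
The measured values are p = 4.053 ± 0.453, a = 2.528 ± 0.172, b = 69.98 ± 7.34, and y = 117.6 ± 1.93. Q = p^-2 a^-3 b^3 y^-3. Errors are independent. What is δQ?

0.000349

Q is a product of powers, so relative uncertainties combine in quadrature:
  (-2·δp/p)² = (-2×0.112)² = 0.0500;  (-3·δa/a)² = (-3×0.0680)² = 0.0417;  (3·δb/b)² = (3×0.105)² = 0.0990;  (-3·δy/y)² = (-3×0.0164)² = 0.00242
δQ/Q = √(0.193) = 0.439
Q = 0.0007940, so δQ = 0.439 × 0.0007940 = 0.000349.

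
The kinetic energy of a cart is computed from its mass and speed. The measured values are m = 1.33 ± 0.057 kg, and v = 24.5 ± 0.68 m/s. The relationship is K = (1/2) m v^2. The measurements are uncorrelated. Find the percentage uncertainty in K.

7.01%

K is a product of powers, so relative uncertainties combine in quadrature:
  (1·δm/m)² = (1×0.0429)² = 0.00184;  (2·δv/v)² = (2×0.0278)² = 0.00308
δK/K = √(0.00492) = 0.0701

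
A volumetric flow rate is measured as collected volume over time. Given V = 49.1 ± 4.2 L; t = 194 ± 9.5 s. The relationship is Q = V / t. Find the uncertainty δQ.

Products/powers → add relative errors in quadrature, weighted by exponent:
  (1·δV/V)² = (1×0.0855)² = 0.00732;  (-1·δt/t)² = (-1×0.0490)² = 0.00240
δQ/Q = √(0.00972) = 0.0986
Q = 0.253 L/s, so δQ = 0.0986 × 0.253 = 0.0249 L/s.

0.0249 L/s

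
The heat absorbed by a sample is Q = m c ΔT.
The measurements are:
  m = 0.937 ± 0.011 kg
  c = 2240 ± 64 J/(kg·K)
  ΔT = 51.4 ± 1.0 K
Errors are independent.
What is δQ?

Since Q is a product/quotient, work with relative uncertainties:
  (1·δm/m)² = (1×0.0117)² = 0.000138;  (1·δc/c)² = (1×0.0286)² = 0.000816;  (1·δΔT/ΔT)² = (1×0.0195)² = 0.000379
δQ/Q = √(0.00133) = 0.0365
Q = 1.08e+05 J, so δQ = 0.0365 × 1.08e+05 = 3940 J.

3940 J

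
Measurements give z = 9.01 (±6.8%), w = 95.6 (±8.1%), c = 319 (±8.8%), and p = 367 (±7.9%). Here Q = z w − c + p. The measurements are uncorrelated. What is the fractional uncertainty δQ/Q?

0.110

Let h = z·w = 861. δh/h = √((1·δz/z)² + (1·δw/w)²) = √(0.00462 + 0.00656) = 0.106, so δh = 91.1.
Q = h − c + p: δQ = √(δh² + δc² + δp²) = √(8300 + 788 + 841) = 99.6
Q = 909, so δQ/Q = 99.6/909 = 0.110.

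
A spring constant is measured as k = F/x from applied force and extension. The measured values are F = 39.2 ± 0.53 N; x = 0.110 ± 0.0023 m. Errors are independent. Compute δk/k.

0.0249

Each factor contributes (exponent × relative error)² to (δk/k)²:
  (1·δF/F)² = (1×0.0135)² = 0.000183;  (-1·δx/x)² = (-1×0.0209)² = 0.000437
δk/k = √(0.000620) = 0.0249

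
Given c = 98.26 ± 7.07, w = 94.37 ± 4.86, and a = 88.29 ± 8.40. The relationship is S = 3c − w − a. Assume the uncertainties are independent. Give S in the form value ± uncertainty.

112.1 ± 23.3

S is a linear combination, so absolute uncertainties add in quadrature:
  (3·δc)² = 450;  (δw)² = 23.6;  (δa)² = 70.6
δS = √(544) = 23.3
S = 112.1.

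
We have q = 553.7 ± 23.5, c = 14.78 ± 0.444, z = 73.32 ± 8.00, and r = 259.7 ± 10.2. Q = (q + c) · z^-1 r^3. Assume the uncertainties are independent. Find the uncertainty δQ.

2.25e+07

Let u = q + c = 568.5. δu = √(δq² + δc²) = √(552 + 0.197) = 23.5, so δu/u = 0.0413.
Q is then a monomial in u, z, r:
δQ/Q = √((δu/u)² + (-1·δz/z)² + (3·δr/r)²) = √(0.00171 + 0.0119 + 0.0139) = 0.166
Q = 1.358e+08, so δQ = 0.166 × 1.358e+08 = 2.25e+07.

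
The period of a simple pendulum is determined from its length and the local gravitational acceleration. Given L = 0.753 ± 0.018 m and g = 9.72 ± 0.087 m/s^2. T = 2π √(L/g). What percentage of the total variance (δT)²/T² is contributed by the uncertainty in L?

(δT/T)² = (½·δL/L)² + (−½·δg/g)²
  L term: (0.5×0.0239)² = 0.000143
  g term: (-0.5×0.00895)² = 2e-05
Total = 0.000163. Share from L = 0.000143/0.000163 = 0.877.

87.7%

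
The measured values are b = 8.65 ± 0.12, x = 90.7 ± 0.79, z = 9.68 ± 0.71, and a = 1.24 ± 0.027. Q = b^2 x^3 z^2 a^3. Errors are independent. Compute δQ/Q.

0.165

Q is a product of powers, so relative uncertainties combine in quadrature:
  (2·δb/b)² = (2×0.0139)² = 0.000770;  (3·δx/x)² = (3×0.00871)² = 0.000683;  (2·δz/z)² = (2×0.0733)² = 0.0215;  (3·δa/a)² = (3×0.0218)² = 0.00427
δQ/Q = √(0.0272) = 0.165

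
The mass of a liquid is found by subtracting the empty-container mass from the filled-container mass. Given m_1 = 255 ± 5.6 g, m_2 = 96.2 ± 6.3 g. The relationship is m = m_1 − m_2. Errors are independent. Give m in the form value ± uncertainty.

Absolute uncertainties add in quadrature for a linear combination:
  (δm_1)² = 31.4;  (δm_2)² = 39.7
δm = √(71.0) = 8.43 g
m = 159 g.

159 ± 8.43 g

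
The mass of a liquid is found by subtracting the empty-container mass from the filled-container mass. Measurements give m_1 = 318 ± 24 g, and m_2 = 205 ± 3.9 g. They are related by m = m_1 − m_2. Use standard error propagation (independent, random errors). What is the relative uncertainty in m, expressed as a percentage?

m is a linear combination, so absolute uncertainties add in quadrature:
  (δm_1)² = 576;  (δm_2)² = 15.2
δm = √(591) = 24.3 g
m = 113 g, so δm/m = 24.3/113 = 0.215.

21.5%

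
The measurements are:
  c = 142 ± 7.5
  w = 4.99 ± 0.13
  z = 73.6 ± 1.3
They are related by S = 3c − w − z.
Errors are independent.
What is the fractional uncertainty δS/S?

0.0649

Sums and differences: (δS)² = Σ (cᵢ δxᵢ)².
  (3·δc)² = 506;  (δw)² = 0.0169;  (δz)² = 1.69
δS = √(508) = 22.5
S = 347, so δS/S = 22.5/347 = 0.0649.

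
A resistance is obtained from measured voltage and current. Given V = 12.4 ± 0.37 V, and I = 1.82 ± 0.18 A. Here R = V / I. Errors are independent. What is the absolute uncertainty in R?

Since R is a product/quotient, work with relative uncertainties:
  (1·δV/V)² = (1×0.0298)² = 0.000890;  (-1·δI/I)² = (-1×0.0989)² = 0.00978
δR/R = √(0.0107) = 0.103
R = 6.81 Ω, so δR = 0.103 × 6.81 = 0.704 Ω.

0.704 Ω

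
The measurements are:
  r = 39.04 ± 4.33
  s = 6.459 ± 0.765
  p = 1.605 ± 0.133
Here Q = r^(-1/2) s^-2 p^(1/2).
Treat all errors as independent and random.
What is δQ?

0.00120

Relative error in a monomial: (δQ/Q)² = Σ (nᵢ · δxᵢ/xᵢ)².
  (−½·δr/r)² = (-0.5×0.111)² = 0.00308;  (-2·δs/s)² = (-2×0.118)² = 0.0561;  (½·δp/p)² = (0.5×0.0829)² = 0.00172
δQ/Q = √(0.0609) = 0.247
Q = 0.004860, so δQ = 0.247 × 0.004860 = 0.00120.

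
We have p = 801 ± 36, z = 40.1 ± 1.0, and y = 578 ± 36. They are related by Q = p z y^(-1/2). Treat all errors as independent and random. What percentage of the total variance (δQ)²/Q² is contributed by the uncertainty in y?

26.9%

(δQ/Q)² = (1·δp/p)² + (1·δz/z)² + (−½·δy/y)²
  p term: (1×0.0449)² = 0.00202
  z term: (1×0.0249)² = 0.000622
  y term: (-0.5×0.0623)² = 0.000970
Total = 0.00361. Share from y = 0.000970/0.00361 = 0.269.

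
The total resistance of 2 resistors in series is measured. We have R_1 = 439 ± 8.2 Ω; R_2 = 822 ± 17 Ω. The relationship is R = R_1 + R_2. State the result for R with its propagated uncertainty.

Absolute uncertainties add in quadrature for a linear combination:
  (δR_1)² = 67.2;  (δR_2)² = 289
δR = √(356) = 18.9 Ω
R = 1260 Ω.

1260 ± 18.9 Ω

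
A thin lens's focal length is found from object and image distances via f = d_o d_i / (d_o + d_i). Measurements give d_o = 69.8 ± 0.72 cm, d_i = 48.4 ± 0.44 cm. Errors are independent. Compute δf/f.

0.00683

∂f/∂d_o = (d_i/(d_o+d_i))² = 0.168;  ∂f/∂d_i = (d_o/(d_o+d_i))² = 0.349
δf = √((∂f/∂d_o · δd_o)² + (∂f/∂d_i · δd_i)²) = √(0.0146 + 0.0235) = 0.195 cm
f = 28.6 cm, so δf/f = 0.195/28.6 = 0.00683.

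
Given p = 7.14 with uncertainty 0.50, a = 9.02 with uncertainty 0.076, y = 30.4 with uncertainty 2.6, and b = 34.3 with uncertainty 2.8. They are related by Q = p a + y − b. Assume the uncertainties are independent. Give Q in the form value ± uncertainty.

Let w = p·a = 64.4. δw/w = √((1·δp/p)² + (1·δa/a)²) = √(0.00490 + 7.1e-05) = 0.0705, so δw = 4.54.
Q = w + y − b: δQ = √(δw² + δy² + δb²) = √(20.6 + 6.76 + 7.84) = 5.94
Q = 60.5.

60.5 ± 5.94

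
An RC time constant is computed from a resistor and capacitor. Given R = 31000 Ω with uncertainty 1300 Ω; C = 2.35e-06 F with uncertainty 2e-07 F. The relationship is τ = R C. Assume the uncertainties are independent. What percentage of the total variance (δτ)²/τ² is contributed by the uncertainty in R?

19.5%

(δτ/τ)² = (1·δR/R)² + (1·δC/C)²
  R term: (1×0.0419)² = 0.00176
  C term: (1×0.0851)² = 0.00724
Total = 0.00900. Share from R = 0.00176/0.00900 = 0.195.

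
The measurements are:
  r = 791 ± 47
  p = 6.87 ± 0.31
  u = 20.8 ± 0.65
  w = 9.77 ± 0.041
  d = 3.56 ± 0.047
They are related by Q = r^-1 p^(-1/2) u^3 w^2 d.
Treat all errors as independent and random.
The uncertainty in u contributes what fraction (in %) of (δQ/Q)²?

(δQ/Q)² = (-1·δr/r)² + (−½·δp/p)² + (3·δu/u)² + (2·δw/w)² + (1·δd/d)²
  r term: (-1×0.0594)² = 0.00353
  p term: (-0.5×0.0451)² = 0.000509
  u term: (3×0.0312)² = 0.00879
  w term: (2×0.00420)² = 7.04e-05
  d term: (1×0.0132)² = 0.000174
Total = 0.0131. Share from u = 0.00879/0.0131 = 0.672.

67.2%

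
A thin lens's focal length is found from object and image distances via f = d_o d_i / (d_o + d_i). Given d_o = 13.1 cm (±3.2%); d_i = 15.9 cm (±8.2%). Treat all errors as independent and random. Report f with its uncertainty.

∂f/∂d_o = (d_i/(d_o+d_i))² = 0.301;  ∂f/∂d_i = (d_o/(d_o+d_i))² = 0.204
δf = √((∂f/∂d_o · δd_o)² + (∂f/∂d_i · δd_i)²) = √(0.0159 + 0.0708) = 0.294 cm
f = 7.18 cm.

7.18 ± 0.294 cm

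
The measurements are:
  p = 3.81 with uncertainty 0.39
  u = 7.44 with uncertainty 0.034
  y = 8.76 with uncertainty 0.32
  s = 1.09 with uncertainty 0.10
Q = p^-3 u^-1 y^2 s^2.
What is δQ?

Since Q is a product/quotient, work with relative uncertainties:
  (-3·δp/p)² = (-3×0.102)² = 0.0943;  (-1·δu/u)² = (-1×0.00457)² = 2.09e-05;  (2·δy/y)² = (2×0.0365)² = 0.00534;  (2·δs/s)² = (2×0.0917)² = 0.0337
δQ/Q = √(0.133) = 0.365
Q = 0.222, so δQ = 0.365 × 0.222 = 0.0809.

0.0809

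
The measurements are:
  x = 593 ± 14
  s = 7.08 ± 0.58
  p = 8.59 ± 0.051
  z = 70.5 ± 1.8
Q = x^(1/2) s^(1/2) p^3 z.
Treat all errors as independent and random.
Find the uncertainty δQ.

1.53e+05

Relative error in a monomial: (δQ/Q)² = Σ (nᵢ · δxᵢ/xᵢ)².
  (½·δx/x)² = (0.5×0.0236)² = 0.000139;  (½·δs/s)² = (0.5×0.0819)² = 0.00168;  (3·δp/p)² = (3×0.00594)² = 0.000317;  (1·δz/z)² = (1×0.0255)² = 0.000652
δQ/Q = √(0.00279) = 0.0528
Q = 2.9e+06, so δQ = 0.0528 × 2.9e+06 = 1.53e+05.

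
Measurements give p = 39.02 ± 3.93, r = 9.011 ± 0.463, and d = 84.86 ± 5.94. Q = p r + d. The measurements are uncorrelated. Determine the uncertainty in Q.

Let w = p·r = 351.6. δw/w = √((1·δp/p)² + (1·δr/r)²) = √(0.0101 + 0.00264) = 0.113, so δw = 39.8.
Q = w + d: δQ = √(δw² + δd²) = √(1580 + 35.3) = 40.2

40.2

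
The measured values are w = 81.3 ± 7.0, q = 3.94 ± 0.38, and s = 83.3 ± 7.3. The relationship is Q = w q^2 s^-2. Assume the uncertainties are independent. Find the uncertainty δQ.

0.0499

Since Q is a product/quotient, work with relative uncertainties:
  (1·δw/w)² = (1×0.0861)² = 0.00741;  (2·δq/q)² = (2×0.0964)² = 0.0372;  (-2·δs/s)² = (-2×0.0876)² = 0.0307
δQ/Q = √(0.0753) = 0.274
Q = 0.182, so δQ = 0.274 × 0.182 = 0.0499.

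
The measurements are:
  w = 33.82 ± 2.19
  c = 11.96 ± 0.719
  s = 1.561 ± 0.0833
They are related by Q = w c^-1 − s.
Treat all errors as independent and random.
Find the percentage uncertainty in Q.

Let p = w·c^-1 = 2.828. δp/p = √((1·δw/w)² + (-1·δc/c)²) = √(0.00419 + 0.00361) = 0.0884, so δp = 0.250.
Q = p − s: δQ = √(δp² + δs²) = √(0.0624 + 0.00694) = 0.263
Q = 1.267, so δQ/Q = 0.263/1.267 = 0.208.

20.8%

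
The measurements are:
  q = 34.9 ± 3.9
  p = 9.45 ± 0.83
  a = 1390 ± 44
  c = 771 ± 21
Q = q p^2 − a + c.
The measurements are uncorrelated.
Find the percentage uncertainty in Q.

26.1%

Let w = q·p^2 = 3120. δw/w = √((1·δq/q)² + (2·δp/p)²) = √(0.0125 + 0.0309) = 0.208, so δw = 649.
Q = w − a + c: δQ = √(δw² + δa² + δc²) = √(4.21e+05 + 1940 + 441) = 651
Q = 2500, so δQ/Q = 651/2500 = 0.261.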